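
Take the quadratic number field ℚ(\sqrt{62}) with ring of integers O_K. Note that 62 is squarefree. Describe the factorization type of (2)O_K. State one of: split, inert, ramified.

2 is ramified

62 mod 4 = 2, hence disc K = 4·62 = 248 and O_K = ℤ[√62].
disc(K) = 248 = 2·124, so p = 2 is ramified.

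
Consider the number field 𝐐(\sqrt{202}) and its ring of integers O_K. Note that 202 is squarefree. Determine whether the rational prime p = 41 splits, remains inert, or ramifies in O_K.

d = 202 ≡ 2 (mod 4), so O_K = ℤ[√202] and disc(K) = 4d = 808.
41 ∤ 808, so 41 is unramified.
Legendre symbol by Euler's criterion: (202/41) ≡ 202^20 ≡ 40 (mod 41), i.e. (202/41) = -1.
d is a non-residue mod p, hence 41 remains inert in O_K.

41 remains inert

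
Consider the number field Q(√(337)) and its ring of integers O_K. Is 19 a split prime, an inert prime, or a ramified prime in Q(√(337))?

remains prime (inert)

Since 337 ≡ 1 mod 4, the ring of integers is ℤ[(1+√337)/2] with discriminant 337.
disc(K) = 337 is not divisible by 19; 19 is unramified.
Legendre symbol by Euler's criterion: (337/19) ≡ 337^9 ≡ 18 (mod 19), i.e. (337/19) = -1.
Legendre symbol -1 ⇒ 19 is inert.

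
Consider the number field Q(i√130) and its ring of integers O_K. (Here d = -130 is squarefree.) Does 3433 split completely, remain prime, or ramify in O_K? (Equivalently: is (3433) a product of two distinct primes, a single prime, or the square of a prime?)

remains prime (inert)

-130 mod 4 = 2, hence disc K = 4·(-130) = -520 and O_K = ℤ[√-130].
Since gcd(3433, -520) = 1 the prime 3433 does not ramify.
(-130/3433) = 3303^1716 mod 3433 = 3432, giving Legendre symbol -1.
(-130/3433) = -1, so 3433 is inert.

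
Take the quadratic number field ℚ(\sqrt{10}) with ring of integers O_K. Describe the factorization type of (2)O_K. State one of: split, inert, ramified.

10 mod 4 = 2, hence disc K = 4·10 = 40 and O_K = ℤ[√10].
2 divides disc(K) = 40, so 2 ramifies.

ramifies in O_K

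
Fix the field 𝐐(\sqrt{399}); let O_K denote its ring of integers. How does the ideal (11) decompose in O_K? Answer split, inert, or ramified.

split — (11) = 𝔭₁𝔭₂ with 𝔭₁ ≠ 𝔭₂

399 mod 4 = 3, hence disc K = 4·399 = 1596 and O_K = ℤ[√399].
11 ∤ 1596, so 11 is unramified.
Compute (399/11) via Euler: 3^((11-1)/2) mod 11 = 1, so (399/11) = 1.
(399/11) = 1, so 11 splits.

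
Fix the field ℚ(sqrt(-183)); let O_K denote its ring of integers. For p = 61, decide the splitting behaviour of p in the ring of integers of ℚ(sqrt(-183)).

-183 mod 4 = 1, hence disc K = -183 and O_K = ℤ[(1+√-183)/2].
61 divides disc(K) = -183, so 61 ramifies.

ramified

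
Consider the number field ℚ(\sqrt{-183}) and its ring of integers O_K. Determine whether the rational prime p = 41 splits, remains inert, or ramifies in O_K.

inert

-183 mod 4 = 1, hence disc K = -183 and O_K = ℤ[(1+√-183)/2].
Since gcd(41, -183) = 1 the prime 41 does not ramify.
Euler's criterion: (-183)^20 mod 41 = 40. Thus (-183|41) = -1.
d is a non-residue mod p, hence 41 remains inert in O_K.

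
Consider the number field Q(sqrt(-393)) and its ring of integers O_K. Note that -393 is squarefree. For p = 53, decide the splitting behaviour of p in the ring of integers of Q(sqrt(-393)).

-393 mod 4 = 3, hence disc K = 4·(-393) = -1572 and O_K = ℤ[√-393].
Since gcd(53, -1572) = 1 the prime 53 does not ramify.
Compute (-393/53) via Euler: 31^((53-1)/2) mod 53 = 52, so (-393/53) = -1.
(-393/53) = -1, so 53 is inert.

53 remains inert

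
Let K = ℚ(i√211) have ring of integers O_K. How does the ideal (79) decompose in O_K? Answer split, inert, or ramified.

d = -211 ≡ 1 (mod 4), so O_K = ℤ[(1+√-211)/2] and disc(K) = d = -211.
Since gcd(79, -211) = 1 the prime 79 does not ramify.
Compute (-211/79) via Euler: 26^((79-1)/2) mod 79 = 1, so (-211/79) = 1.
d is a quadratic residue mod p, hence 79 splits in O_K.

p splits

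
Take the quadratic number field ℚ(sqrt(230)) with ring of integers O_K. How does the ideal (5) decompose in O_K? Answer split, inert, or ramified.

ramified

d = 230 ≡ 2 (mod 4), so O_K = ℤ[√230] and disc(K) = 4d = 920.
Ramification test: 5 | 920. The prime 5 ramifies in K.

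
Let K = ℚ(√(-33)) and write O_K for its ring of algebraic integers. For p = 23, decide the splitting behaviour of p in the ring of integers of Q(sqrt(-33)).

p splits

Since -33 ≢ 1 mod 4, the ring of integers is ℤ[√-33] with discriminant 4·(-33) = -132.
23 ∤ -132, so 23 is unramified.
Euler's criterion: (-33)^11 mod 23 = 1. Thus (-33|23) = 1.
d is a quadratic residue mod p, hence 23 splits in O_K.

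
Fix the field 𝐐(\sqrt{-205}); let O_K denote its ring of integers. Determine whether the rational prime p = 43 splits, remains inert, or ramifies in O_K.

split — (43) = 𝔭₁𝔭₂ with 𝔭₁ ≠ 𝔭₂

Since -205 ≢ 1 mod 4, the ring of integers is ℤ[√-205] with discriminant 4·(-205) = -820.
43 ∤ -820, so 43 is unramified.
Euler's criterion: (-205)^21 mod 43 = 1. Thus (-205|43) = 1.
Legendre symbol 1 ⇒ 43 is split.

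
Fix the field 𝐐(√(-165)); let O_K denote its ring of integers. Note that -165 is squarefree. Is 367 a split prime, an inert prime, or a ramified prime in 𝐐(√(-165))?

d = -165 ≡ 3 (mod 4), so O_K = ℤ[√-165] and disc(K) = 4d = -660.
Since gcd(367, -660) = 1 the prime 367 does not ramify.
Legendre symbol by Euler's criterion: (-165/367) ≡ (-165)^183 ≡ 1 (mod 367), i.e. (-165/367) = 1.
d is a quadratic residue mod p, hence 367 splits in O_K.

split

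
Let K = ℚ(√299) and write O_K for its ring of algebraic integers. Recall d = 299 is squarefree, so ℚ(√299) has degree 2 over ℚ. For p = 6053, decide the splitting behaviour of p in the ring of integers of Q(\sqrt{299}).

p is inert

299 mod 4 = 3, hence disc K = 4·299 = 1196 and O_K = ℤ[√299].
Since gcd(6053, 1196) = 1 the prime 6053 does not ramify.
Compute (299/6053) via Euler: 299^((6053-1)/2) mod 6053 = 6052, so (299/6053) = -1.
d is a non-residue mod p, hence 6053 remains inert in O_K.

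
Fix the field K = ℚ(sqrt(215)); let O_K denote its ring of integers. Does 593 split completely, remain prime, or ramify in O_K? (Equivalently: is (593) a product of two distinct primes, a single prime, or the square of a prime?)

split

Since 215 ≢ 1 mod 4, the ring of integers is ℤ[√215] with discriminant 4·215 = 860.
Since gcd(593, 860) = 1 the prime 593 does not ramify.
Euler's criterion: 215^296 mod 593 = 1. Thus (215|593) = 1.
d is a quadratic residue mod p, hence 593 splits in O_K.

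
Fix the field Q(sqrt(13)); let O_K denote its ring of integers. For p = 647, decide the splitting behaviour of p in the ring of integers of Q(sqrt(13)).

split — (647) = 𝔭₁𝔭₂ with 𝔭₁ ≠ 𝔭₂

13 mod 4 = 1, hence disc K = 13 and O_K = ℤ[(1+√13)/2].
647 ∤ 13, so 647 is unramified.
(13/647) = 13^323 mod 647 = 1, giving Legendre symbol 1.
Legendre symbol 1 ⇒ 647 is split.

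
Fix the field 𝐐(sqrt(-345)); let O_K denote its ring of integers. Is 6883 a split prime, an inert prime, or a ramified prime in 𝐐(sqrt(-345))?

p splits

Since -345 ≢ 1 mod 4, the ring of integers is ℤ[√-345] with discriminant 4·(-345) = -1380.
6883 ∤ -1380, so 6883 is unramified.
Legendre symbol by Euler's criterion: (-345/6883) ≡ (-345)^3441 ≡ 1 (mod 6883), i.e. (-345/6883) = 1.
(-345/6883) = 1, so 6883 splits.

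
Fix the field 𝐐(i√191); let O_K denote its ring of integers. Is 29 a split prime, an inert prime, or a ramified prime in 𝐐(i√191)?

inert

d = -191 ≡ 1 (mod 4), so O_K = ℤ[(1+√-191)/2] and disc(K) = d = -191.
Since gcd(29, -191) = 1 the prime 29 does not ramify.
(-191/29) = 12^14 mod 29 = 28, giving Legendre symbol -1.
(-191/29) = -1, so 29 is inert.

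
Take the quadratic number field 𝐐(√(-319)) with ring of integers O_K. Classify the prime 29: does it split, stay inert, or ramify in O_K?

-319 mod 4 = 1, hence disc K = -319 and O_K = ℤ[(1+√-319)/2].
29 divides disc(K) = -319, so 29 ramifies.

ramified — (29) = 𝔭²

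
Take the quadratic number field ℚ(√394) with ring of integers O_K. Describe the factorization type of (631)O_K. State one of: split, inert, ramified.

631 splits in O_K

394 mod 4 = 2, hence disc K = 4·394 = 1576 and O_K = ℤ[√394].
631 ∤ 1576, so 631 is unramified.
Euler's criterion: 394^315 mod 631 = 1. Thus (394|631) = 1.
(394/631) = 1, so 631 splits.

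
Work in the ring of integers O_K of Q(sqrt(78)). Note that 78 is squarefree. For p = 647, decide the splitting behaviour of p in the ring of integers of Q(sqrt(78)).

p splits

d = 78 ≡ 2 (mod 4), so O_K = ℤ[√78] and disc(K) = 4d = 312.
Since gcd(647, 312) = 1 the prime 647 does not ramify.
(78/647) = 78^323 mod 647 = 1, giving Legendre symbol 1.
Legendre symbol 1 ⇒ 647 is split.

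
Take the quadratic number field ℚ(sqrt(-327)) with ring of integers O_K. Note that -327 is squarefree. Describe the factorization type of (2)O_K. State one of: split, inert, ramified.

split — (2) = 𝔭₁𝔭₂ with 𝔭₁ ≠ 𝔭₂

Since -327 ≡ 1 mod 4, the ring of integers is ℤ[(1+√-327)/2] with discriminant -327.
disc(K) = -327 is not divisible by 2; 2 is unramified.
Checking d mod 8: -327 ≡ 1. Hence 2 is split in O_K.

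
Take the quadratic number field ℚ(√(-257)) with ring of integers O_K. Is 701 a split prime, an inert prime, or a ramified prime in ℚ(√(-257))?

split — (701) = 𝔭₁𝔭₂ with 𝔭₁ ≠ 𝔭₂

d = -257 ≡ 3 (mod 4), so O_K = ℤ[√-257] and disc(K) = 4d = -1028.
701 ∤ -1028, so 701 is unramified.
(-257/701) = 444^350 mod 701 = 1, giving Legendre symbol 1.
d is a quadratic residue mod p, hence 701 splits in O_K.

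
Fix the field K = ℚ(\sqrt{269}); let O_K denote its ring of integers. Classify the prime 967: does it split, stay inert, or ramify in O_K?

inert — (967) stays prime in O_K

Since 269 ≡ 1 mod 4, the ring of integers is ℤ[(1+√269)/2] with discriminant 269.
Since gcd(967, 269) = 1 the prime 967 does not ramify.
Euler's criterion: 269^483 mod 967 = 966. Thus (269|967) = -1.
d is a non-residue mod p, hence 967 remains inert in O_K.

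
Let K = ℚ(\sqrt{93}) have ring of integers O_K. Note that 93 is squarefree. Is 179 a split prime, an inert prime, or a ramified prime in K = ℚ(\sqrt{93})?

93 mod 4 = 1, hence disc K = 93 and O_K = ℤ[(1+√93)/2].
179 ∤ 93, so 179 is unramified.
(93/179) = 93^89 mod 179 = 1, giving Legendre symbol 1.
d is a quadratic residue mod p, hence 179 splits in O_K.

split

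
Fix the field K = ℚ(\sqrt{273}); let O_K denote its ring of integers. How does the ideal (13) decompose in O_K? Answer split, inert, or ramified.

Since 273 ≡ 1 mod 4, the ring of integers is ℤ[(1+√273)/2] with discriminant 273.
Ramification test: 13 | 273. The prime 13 ramifies in K.

ramifies in O_K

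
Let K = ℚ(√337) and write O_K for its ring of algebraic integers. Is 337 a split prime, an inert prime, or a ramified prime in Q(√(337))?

ramified — (337) = 𝔭²

d = 337 ≡ 1 (mod 4), so O_K = ℤ[(1+√337)/2] and disc(K) = d = 337.
disc(K) = 337 = 337·1, so p = 337 is ramified.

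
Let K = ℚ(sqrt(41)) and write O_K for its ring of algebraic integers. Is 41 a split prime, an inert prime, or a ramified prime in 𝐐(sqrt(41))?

Since 41 ≡ 1 mod 4, the ring of integers is ℤ[(1+√41)/2] with discriminant 41.
41 divides disc(K) = 41, so 41 ramifies.

41 is ramified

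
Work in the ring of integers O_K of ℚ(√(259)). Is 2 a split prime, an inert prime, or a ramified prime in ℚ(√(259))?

259 mod 4 = 3, hence disc K = 4·259 = 1036 and O_K = ℤ[√259].
disc(K) = 1036 = 2·518, so p = 2 is ramified.

ramified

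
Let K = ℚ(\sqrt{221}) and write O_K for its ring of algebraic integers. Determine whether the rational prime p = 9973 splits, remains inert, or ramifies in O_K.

9973 splits in O_K

221 mod 4 = 1, hence disc K = 221 and O_K = ℤ[(1+√221)/2].
9973 ∤ 221, so 9973 is unramified.
(221/9973) = 221^4986 mod 9973 = 1, giving Legendre symbol 1.
d is a quadratic residue mod p, hence 9973 splits in O_K.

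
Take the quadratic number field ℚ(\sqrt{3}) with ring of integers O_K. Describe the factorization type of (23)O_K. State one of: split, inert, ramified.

Since 3 ≢ 1 mod 4, the ring of integers is ℤ[√3] with discriminant 4·3 = 12.
disc(K) = 12 is not divisible by 23; 23 is unramified.
Euler's criterion: 3^11 mod 23 = 1. Thus (3|23) = 1.
Legendre symbol 1 ⇒ 23 is split.

split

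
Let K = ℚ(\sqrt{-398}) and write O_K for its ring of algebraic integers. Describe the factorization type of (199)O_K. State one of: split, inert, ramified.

-398 mod 4 = 2, hence disc K = 4·(-398) = -1592 and O_K = ℤ[√-398].
disc(K) = -1592 = 199·(-8), so p = 199 is ramified.

ramified — (199) = 𝔭²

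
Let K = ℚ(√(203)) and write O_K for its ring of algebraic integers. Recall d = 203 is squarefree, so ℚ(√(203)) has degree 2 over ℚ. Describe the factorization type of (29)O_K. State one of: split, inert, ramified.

203 mod 4 = 3, hence disc K = 4·203 = 812 and O_K = ℤ[√203].
Ramification test: 29 | 812. The prime 29 ramifies in K.

ramified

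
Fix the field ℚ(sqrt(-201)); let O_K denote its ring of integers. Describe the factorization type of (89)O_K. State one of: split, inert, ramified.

Since -201 ≢ 1 mod 4, the ring of integers is ℤ[√-201] with discriminant 4·(-201) = -804.
89 ∤ -804, so 89 is unramified.
Legendre symbol by Euler's criterion: (-201/89) ≡ (-201)^44 ≡ 88 (mod 89), i.e. (-201/89) = -1.
d is a non-residue mod p, hence 89 remains inert in O_K.

89 remains inert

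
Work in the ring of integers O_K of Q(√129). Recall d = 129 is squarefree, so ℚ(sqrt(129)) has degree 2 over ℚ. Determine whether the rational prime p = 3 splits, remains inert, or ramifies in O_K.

3 is ramified

d = 129 ≡ 1 (mod 4), so O_K = ℤ[(1+√129)/2] and disc(K) = d = 129.
Ramification test: 3 | 129. The prime 3 ramifies in K.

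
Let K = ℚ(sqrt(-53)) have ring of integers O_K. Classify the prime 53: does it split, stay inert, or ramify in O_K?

53 is ramified

Since -53 ≢ 1 mod 4, the ring of integers is ℤ[√-53] with discriminant 4·(-53) = -212.
disc(K) = -212 = 53·(-4), so p = 53 is ramified.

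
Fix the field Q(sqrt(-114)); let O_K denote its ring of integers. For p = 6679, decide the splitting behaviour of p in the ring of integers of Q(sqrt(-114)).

p splits

d = -114 ≡ 2 (mod 4), so O_K = ℤ[√-114] and disc(K) = 4d = -456.
Since gcd(6679, -456) = 1 the prime 6679 does not ramify.
Compute (-114/6679) via Euler: 6565^((6679-1)/2) mod 6679 = 1, so (-114/6679) = 1.
d is a quadratic residue mod p, hence 6679 splits in O_K.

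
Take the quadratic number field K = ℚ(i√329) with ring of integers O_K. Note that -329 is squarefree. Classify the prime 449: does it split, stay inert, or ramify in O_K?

d = -329 ≡ 3 (mod 4), so O_K = ℤ[√-329] and disc(K) = 4d = -1316.
449 ∤ -1316, so 449 is unramified.
(-329/449) = 120^224 mod 449 = 448, giving Legendre symbol -1.
d is a non-residue mod p, hence 449 remains inert in O_K.

p is inert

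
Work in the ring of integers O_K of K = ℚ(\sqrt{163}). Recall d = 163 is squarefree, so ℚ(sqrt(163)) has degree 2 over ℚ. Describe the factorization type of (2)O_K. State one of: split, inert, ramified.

d = 163 ≡ 3 (mod 4), so O_K = ℤ[√163] and disc(K) = 4d = 652.
2 divides disc(K) = 652, so 2 ramifies.

ramified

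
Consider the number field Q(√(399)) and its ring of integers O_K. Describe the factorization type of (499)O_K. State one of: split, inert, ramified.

d = 399 ≡ 3 (mod 4), so O_K = ℤ[√399] and disc(K) = 4d = 1596.
Since gcd(499, 1596) = 1 the prime 499 does not ramify.
Compute (399/499) via Euler: 399^((499-1)/2) mod 499 = 498, so (399/499) = -1.
Legendre symbol -1 ⇒ 499 is inert.

p is inert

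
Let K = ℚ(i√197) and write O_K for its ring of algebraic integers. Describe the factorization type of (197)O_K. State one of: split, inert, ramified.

d = -197 ≡ 3 (mod 4), so O_K = ℤ[√-197] and disc(K) = 4d = -788.
disc(K) = -788 = 197·(-4), so p = 197 is ramified.

p ramifies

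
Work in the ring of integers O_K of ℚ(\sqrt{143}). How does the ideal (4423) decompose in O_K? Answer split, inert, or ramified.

4423 remains inert

143 mod 4 = 3, hence disc K = 4·143 = 572 and O_K = ℤ[√143].
Since gcd(4423, 572) = 1 the prime 4423 does not ramify.
(143/4423) = 143^2211 mod 4423 = 4422, giving Legendre symbol -1.
(143/4423) = -1, so 4423 is inert.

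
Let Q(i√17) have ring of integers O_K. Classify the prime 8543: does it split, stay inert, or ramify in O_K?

-17 mod 4 = 3, hence disc K = 4·(-17) = -68 and O_K = ℤ[√-17].
Since gcd(8543, -68) = 1 the prime 8543 does not ramify.
(-17/8543) = 8526^4271 mod 8543 = 8542, giving Legendre symbol -1.
(-17/8543) = -1, so 8543 is inert.

inert — (8543) stays prime in O_K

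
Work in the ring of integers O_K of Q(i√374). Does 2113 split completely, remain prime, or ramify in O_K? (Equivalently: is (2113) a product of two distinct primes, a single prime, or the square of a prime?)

inert — (2113) stays prime in O_K

Since -374 ≢ 1 mod 4, the ring of integers is ℤ[√-374] with discriminant 4·(-374) = -1496.
Since gcd(2113, -1496) = 1 the prime 2113 does not ramify.
Legendre symbol by Euler's criterion: (-374/2113) ≡ (-374)^1056 ≡ 2112 (mod 2113), i.e. (-374/2113) = -1.
d is a non-residue mod p, hence 2113 remains inert in O_K.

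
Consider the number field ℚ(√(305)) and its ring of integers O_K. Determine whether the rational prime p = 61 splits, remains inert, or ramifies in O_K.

d = 305 ≡ 1 (mod 4), so O_K = ℤ[(1+√305)/2] and disc(K) = d = 305.
61 divides disc(K) = 305, so 61 ramifies.

ramifies in O_K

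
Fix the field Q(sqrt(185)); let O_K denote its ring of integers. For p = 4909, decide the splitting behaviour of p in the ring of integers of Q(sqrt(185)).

Since 185 ≡ 1 mod 4, the ring of integers is ℤ[(1+√185)/2] with discriminant 185.
Since gcd(4909, 185) = 1 the prime 4909 does not ramify.
Legendre symbol by Euler's criterion: (185/4909) ≡ 185^2454 ≡ 1 (mod 4909), i.e. (185/4909) = 1.
Legendre symbol 1 ⇒ 4909 is split.

split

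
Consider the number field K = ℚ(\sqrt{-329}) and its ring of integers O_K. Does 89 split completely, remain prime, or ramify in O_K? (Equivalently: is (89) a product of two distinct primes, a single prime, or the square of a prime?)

inert

d = -329 ≡ 3 (mod 4), so O_K = ℤ[√-329] and disc(K) = 4d = -1316.
Since gcd(89, -1316) = 1 the prime 89 does not ramify.
Compute (-329/89) via Euler: 27^((89-1)/2) mod 89 = 88, so (-329/89) = -1.
Legendre symbol -1 ⇒ 89 is inert.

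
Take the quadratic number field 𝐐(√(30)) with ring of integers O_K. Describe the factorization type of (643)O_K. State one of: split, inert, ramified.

Since 30 ≢ 1 mod 4, the ring of integers is ℤ[√30] with discriminant 4·30 = 120.
disc(K) = 120 is not divisible by 643; 643 is unramified.
(30/643) = 30^321 mod 643 = 642, giving Legendre symbol -1.
(30/643) = -1, so 643 is inert.

inert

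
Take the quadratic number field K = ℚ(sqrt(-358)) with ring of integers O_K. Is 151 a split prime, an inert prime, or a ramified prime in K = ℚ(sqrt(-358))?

split

Since -358 ≢ 1 mod 4, the ring of integers is ℤ[√-358] with discriminant 4·(-358) = -1432.
Since gcd(151, -1432) = 1 the prime 151 does not ramify.
Legendre symbol by Euler's criterion: (-358/151) ≡ (-358)^75 ≡ 1 (mod 151), i.e. (-358/151) = 1.
Legendre symbol 1 ⇒ 151 is split.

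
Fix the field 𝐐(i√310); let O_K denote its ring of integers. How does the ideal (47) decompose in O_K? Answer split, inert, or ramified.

Since -310 ≢ 1 mod 4, the ring of integers is ℤ[√-310] with discriminant 4·(-310) = -1240.
disc(K) = -1240 is not divisible by 47; 47 is unramified.
(-310/47) = 19^23 mod 47 = 46, giving Legendre symbol -1.
d is a non-residue mod p, hence 47 remains inert in O_K.

inert — (47) stays prime in O_K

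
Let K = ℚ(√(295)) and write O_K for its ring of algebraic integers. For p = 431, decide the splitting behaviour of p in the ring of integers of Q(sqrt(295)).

295 mod 4 = 3, hence disc K = 4·295 = 1180 and O_K = ℤ[√295].
disc(K) = 1180 is not divisible by 431; 431 is unramified.
Euler's criterion: 295^215 mod 431 = 1. Thus (295|431) = 1.
(295/431) = 1, so 431 splits.

splits completely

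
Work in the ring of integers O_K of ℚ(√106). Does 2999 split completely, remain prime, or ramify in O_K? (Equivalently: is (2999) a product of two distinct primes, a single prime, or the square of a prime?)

106 mod 4 = 2, hence disc K = 4·106 = 424 and O_K = ℤ[√106].
Since gcd(2999, 424) = 1 the prime 2999 does not ramify.
Euler's criterion: 106^1499 mod 2999 = 2998. Thus (106|2999) = -1.
Legendre symbol -1 ⇒ 2999 is inert.

inert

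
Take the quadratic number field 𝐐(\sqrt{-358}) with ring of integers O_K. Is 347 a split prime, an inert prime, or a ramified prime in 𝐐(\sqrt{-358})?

remains prime (inert)

Since -358 ≢ 1 mod 4, the ring of integers is ℤ[√-358] with discriminant 4·(-358) = -1432.
disc(K) = -1432 is not divisible by 347; 347 is unramified.
(-358/347) = 336^173 mod 347 = 346, giving Legendre symbol -1.
(-358/347) = -1, so 347 is inert.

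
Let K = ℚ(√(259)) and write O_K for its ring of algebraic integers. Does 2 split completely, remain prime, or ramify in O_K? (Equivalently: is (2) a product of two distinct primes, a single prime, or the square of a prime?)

d = 259 ≡ 3 (mod 4), so O_K = ℤ[√259] and disc(K) = 4d = 1036.
2 divides disc(K) = 1036, so 2 ramifies.

ramified — (2) = 𝔭²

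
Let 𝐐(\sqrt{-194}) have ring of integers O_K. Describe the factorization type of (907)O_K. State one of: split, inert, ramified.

inert

-194 mod 4 = 2, hence disc K = 4·(-194) = -776 and O_K = ℤ[√-194].
disc(K) = -776 is not divisible by 907; 907 is unramified.
(-194/907) = 713^453 mod 907 = 906, giving Legendre symbol -1.
Legendre symbol -1 ⇒ 907 is inert.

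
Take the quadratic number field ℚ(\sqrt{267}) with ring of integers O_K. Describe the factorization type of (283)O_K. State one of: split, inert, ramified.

d = 267 ≡ 3 (mod 4), so O_K = ℤ[√267] and disc(K) = 4d = 1068.
283 ∤ 1068, so 283 is unramified.
(267/283) = 267^141 mod 283 = 282, giving Legendre symbol -1.
d is a non-residue mod p, hence 283 remains inert in O_K.

p is inert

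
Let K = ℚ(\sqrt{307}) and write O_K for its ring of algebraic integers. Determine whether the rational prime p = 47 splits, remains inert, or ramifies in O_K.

split

d = 307 ≡ 3 (mod 4), so O_K = ℤ[√307] and disc(K) = 4d = 1228.
47 ∤ 1228, so 47 is unramified.
Compute (307/47) via Euler: 25^((47-1)/2) mod 47 = 1, so (307/47) = 1.
Legendre symbol 1 ⇒ 47 is split.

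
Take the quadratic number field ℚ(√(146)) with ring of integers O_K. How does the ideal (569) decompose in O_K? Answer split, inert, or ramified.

p is inert

Since 146 ≢ 1 mod 4, the ring of integers is ℤ[√146] with discriminant 4·146 = 584.
Since gcd(569, 584) = 1 the prime 569 does not ramify.
Compute (146/569) via Euler: 146^((569-1)/2) mod 569 = 568, so (146/569) = -1.
d is a non-residue mod p, hence 569 remains inert in O_K.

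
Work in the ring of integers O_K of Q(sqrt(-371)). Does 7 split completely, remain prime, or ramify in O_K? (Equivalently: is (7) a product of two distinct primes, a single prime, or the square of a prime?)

d = -371 ≡ 1 (mod 4), so O_K = ℤ[(1+√-371)/2] and disc(K) = d = -371.
disc(K) = -371 = 7·(-53), so p = 7 is ramified.

ramified — (7) = 𝔭²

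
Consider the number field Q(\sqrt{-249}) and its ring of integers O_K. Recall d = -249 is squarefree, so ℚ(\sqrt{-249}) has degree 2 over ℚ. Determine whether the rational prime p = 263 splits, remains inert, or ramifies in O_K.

inert

-249 mod 4 = 3, hence disc K = 4·(-249) = -996 and O_K = ℤ[√-249].
Since gcd(263, -996) = 1 the prime 263 does not ramify.
Compute (-249/263) via Euler: 14^((263-1)/2) mod 263 = 262, so (-249/263) = -1.
d is a non-residue mod p, hence 263 remains inert in O_K.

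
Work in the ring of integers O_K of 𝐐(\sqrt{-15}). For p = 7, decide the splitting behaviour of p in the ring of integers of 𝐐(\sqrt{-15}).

d = -15 ≡ 1 (mod 4), so O_K = ℤ[(1+√-15)/2] and disc(K) = d = -15.
7 ∤ -15, so 7 is unramified.
Legendre symbol by Euler's criterion: (-15/7) ≡ (-15)^3 ≡ 6 (mod 7), i.e. (-15/7) = -1.
d is a non-residue mod p, hence 7 remains inert in O_K.

inert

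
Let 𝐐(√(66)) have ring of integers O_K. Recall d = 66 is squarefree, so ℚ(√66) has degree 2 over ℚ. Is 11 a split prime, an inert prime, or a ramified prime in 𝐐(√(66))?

66 mod 4 = 2, hence disc K = 4·66 = 264 and O_K = ℤ[√66].
Ramification test: 11 | 264. The prime 11 ramifies in K.

p ramifies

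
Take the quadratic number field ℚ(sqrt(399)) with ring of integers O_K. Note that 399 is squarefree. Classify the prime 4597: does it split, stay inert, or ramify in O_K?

4597 splits in O_K

Since 399 ≢ 1 mod 4, the ring of integers is ℤ[√399] with discriminant 4·399 = 1596.
4597 ∤ 1596, so 4597 is unramified.
Compute (399/4597) via Euler: 399^((4597-1)/2) mod 4597 = 1, so (399/4597) = 1.
d is a quadratic residue mod p, hence 4597 splits in O_K.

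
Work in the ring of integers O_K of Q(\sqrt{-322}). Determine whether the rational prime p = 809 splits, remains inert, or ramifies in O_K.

d = -322 ≡ 2 (mod 4), so O_K = ℤ[√-322] and disc(K) = 4d = -1288.
disc(K) = -1288 is not divisible by 809; 809 is unramified.
Legendre symbol by Euler's criterion: (-322/809) ≡ (-322)^404 ≡ 1 (mod 809), i.e. (-322/809) = 1.
d is a quadratic residue mod p, hence 809 splits in O_K.

split — (809) = 𝔭₁𝔭₂ with 𝔭₁ ≠ 𝔭₂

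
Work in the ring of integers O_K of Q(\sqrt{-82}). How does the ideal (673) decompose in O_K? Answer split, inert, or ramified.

Since -82 ≢ 1 mod 4, the ring of integers is ℤ[√-82] with discriminant 4·(-82) = -328.
Since gcd(673, -328) = 1 the prime 673 does not ramify.
Compute (-82/673) via Euler: 591^((673-1)/2) mod 673 = 672, so (-82/673) = -1.
d is a non-residue mod p, hence 673 remains inert in O_K.

inert — (673) stays prime in O_K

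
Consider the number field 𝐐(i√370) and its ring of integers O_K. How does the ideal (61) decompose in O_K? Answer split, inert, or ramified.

splits completely

d = -370 ≡ 2 (mod 4), so O_K = ℤ[√-370] and disc(K) = 4d = -1480.
Since gcd(61, -1480) = 1 the prime 61 does not ramify.
Legendre symbol by Euler's criterion: (-370/61) ≡ (-370)^30 ≡ 1 (mod 61), i.e. (-370/61) = 1.
d is a quadratic residue mod p, hence 61 splits in O_K.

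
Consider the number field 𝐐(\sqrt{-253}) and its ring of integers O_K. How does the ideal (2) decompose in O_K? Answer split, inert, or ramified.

ramified

Since -253 ≢ 1 mod 4, the ring of integers is ℤ[√-253] with discriminant 4·(-253) = -1012.
2 divides disc(K) = -1012, so 2 ramifies.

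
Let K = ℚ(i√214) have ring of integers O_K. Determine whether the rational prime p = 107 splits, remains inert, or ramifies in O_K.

ramified

-214 mod 4 = 2, hence disc K = 4·(-214) = -856 and O_K = ℤ[√-214].
107 divides disc(K) = -856, so 107 ramifies.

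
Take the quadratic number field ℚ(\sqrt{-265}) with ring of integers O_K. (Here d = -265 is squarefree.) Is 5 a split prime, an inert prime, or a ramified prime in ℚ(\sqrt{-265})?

5 is ramified

d = -265 ≡ 3 (mod 4), so O_K = ℤ[√-265] and disc(K) = 4d = -1060.
disc(K) = -1060 = 5·(-212), so p = 5 is ramified.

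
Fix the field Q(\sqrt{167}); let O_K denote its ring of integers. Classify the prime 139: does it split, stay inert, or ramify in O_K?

139 splits in O_K

167 mod 4 = 3, hence disc K = 4·167 = 668 and O_K = ℤ[√167].
Since gcd(139, 668) = 1 the prime 139 does not ramify.
Euler's criterion: 167^69 mod 139 = 1. Thus (167|139) = 1.
Legendre symbol 1 ⇒ 139 is split.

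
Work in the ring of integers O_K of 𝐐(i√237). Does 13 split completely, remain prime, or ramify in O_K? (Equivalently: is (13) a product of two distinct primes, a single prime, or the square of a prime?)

Since -237 ≢ 1 mod 4, the ring of integers is ℤ[√-237] with discriminant 4·(-237) = -948.
13 ∤ -948, so 13 is unramified.
(-237/13) = 10^6 mod 13 = 1, giving Legendre symbol 1.
d is a quadratic residue mod p, hence 13 splits in O_K.

13 splits in O_K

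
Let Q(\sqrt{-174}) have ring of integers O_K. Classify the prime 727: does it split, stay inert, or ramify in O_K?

p is inert

Since -174 ≢ 1 mod 4, the ring of integers is ℤ[√-174] with discriminant 4·(-174) = -696.
disc(K) = -696 is not divisible by 727; 727 is unramified.
(-174/727) = 553^363 mod 727 = 726, giving Legendre symbol -1.
Legendre symbol -1 ⇒ 727 is inert.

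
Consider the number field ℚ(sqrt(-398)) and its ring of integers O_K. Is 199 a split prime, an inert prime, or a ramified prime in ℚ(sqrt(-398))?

-398 mod 4 = 2, hence disc K = 4·(-398) = -1592 and O_K = ℤ[√-398].
Ramification test: 199 | -1592. The prime 199 ramifies in K.

p ramifies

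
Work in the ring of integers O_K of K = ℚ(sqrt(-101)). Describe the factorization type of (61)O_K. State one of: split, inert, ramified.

inert

d = -101 ≡ 3 (mod 4), so O_K = ℤ[√-101] and disc(K) = 4d = -404.
61 ∤ -404, so 61 is unramified.
(-101/61) = 21^30 mod 61 = 60, giving Legendre symbol -1.
(-101/61) = -1, so 61 is inert.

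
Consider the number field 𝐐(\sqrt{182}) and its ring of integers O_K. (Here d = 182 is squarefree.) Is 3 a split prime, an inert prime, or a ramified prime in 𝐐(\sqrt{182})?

3 remains inert

Since 182 ≢ 1 mod 4, the ring of integers is ℤ[√182] with discriminant 4·182 = 728.
disc(K) = 728 is not divisible by 3; 3 is unramified.
Legendre symbol by Euler's criterion: (182/3) ≡ 182^1 ≡ 2 (mod 3), i.e. (182/3) = -1.
d is a non-residue mod p, hence 3 remains inert in O_K.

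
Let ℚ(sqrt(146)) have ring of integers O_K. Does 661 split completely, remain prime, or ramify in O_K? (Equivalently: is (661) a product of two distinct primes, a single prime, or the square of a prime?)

146 mod 4 = 2, hence disc K = 4·146 = 584 and O_K = ℤ[√146].
Since gcd(661, 584) = 1 the prime 661 does not ramify.
Euler's criterion: 146^330 mod 661 = 660. Thus (146|661) = -1.
(146/661) = -1, so 661 is inert.

inert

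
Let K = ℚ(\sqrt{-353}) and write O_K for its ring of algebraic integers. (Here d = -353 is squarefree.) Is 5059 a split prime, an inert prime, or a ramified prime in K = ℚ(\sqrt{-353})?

5059 splits in O_K

-353 mod 4 = 3, hence disc K = 4·(-353) = -1412 and O_K = ℤ[√-353].
disc(K) = -1412 is not divisible by 5059; 5059 is unramified.
(-353/5059) = 4706^2529 mod 5059 = 1, giving Legendre symbol 1.
(-353/5059) = 1, so 5059 splits.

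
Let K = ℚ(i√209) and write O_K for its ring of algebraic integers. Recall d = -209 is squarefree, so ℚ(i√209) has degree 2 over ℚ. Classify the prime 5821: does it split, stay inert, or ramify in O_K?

Since -209 ≢ 1 mod 4, the ring of integers is ℤ[√-209] with discriminant 4·(-209) = -836.
disc(K) = -836 is not divisible by 5821; 5821 is unramified.
Legendre symbol by Euler's criterion: (-209/5821) ≡ (-209)^2910 ≡ 5820 (mod 5821), i.e. (-209/5821) = -1.
Legendre symbol -1 ⇒ 5821 is inert.

inert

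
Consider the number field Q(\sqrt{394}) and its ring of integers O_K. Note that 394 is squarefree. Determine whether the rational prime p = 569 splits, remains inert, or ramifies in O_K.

splits completely

d = 394 ≡ 2 (mod 4), so O_K = ℤ[√394] and disc(K) = 4d = 1576.
569 ∤ 1576, so 569 is unramified.
Compute (394/569) via Euler: 394^((569-1)/2) mod 569 = 1, so (394/569) = 1.
Legendre symbol 1 ⇒ 569 is split.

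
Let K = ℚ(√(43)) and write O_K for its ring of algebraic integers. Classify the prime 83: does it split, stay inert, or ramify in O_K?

Since 43 ≢ 1 mod 4, the ring of integers is ℤ[√43] with discriminant 4·43 = 172.
Since gcd(83, 172) = 1 the prime 83 does not ramify.
Compute (43/83) via Euler: 43^((83-1)/2) mod 83 = 82, so (43/83) = -1.
Legendre symbol -1 ⇒ 83 is inert.

83 remains inert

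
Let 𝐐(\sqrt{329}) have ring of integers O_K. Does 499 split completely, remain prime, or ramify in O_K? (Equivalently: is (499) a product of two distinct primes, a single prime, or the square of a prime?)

Since 329 ≡ 1 mod 4, the ring of integers is ℤ[(1+√329)/2] with discriminant 329.
Since gcd(499, 329) = 1 the prime 499 does not ramify.
Legendre symbol by Euler's criterion: (329/499) ≡ 329^249 ≡ 498 (mod 499), i.e. (329/499) = -1.
Legendre symbol -1 ⇒ 499 is inert.

p is inert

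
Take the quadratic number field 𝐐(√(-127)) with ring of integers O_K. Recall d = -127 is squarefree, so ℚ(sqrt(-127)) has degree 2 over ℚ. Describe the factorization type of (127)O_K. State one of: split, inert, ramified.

-127 mod 4 = 1, hence disc K = -127 and O_K = ℤ[(1+√-127)/2].
127 divides disc(K) = -127, so 127 ramifies.

127 is ramified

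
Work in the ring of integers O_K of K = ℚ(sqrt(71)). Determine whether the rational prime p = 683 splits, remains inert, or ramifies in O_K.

71 mod 4 = 3, hence disc K = 4·71 = 284 and O_K = ℤ[√71].
disc(K) = 284 is not divisible by 683; 683 is unramified.
(71/683) = 71^341 mod 683 = 1, giving Legendre symbol 1.
Legendre symbol 1 ⇒ 683 is split.

split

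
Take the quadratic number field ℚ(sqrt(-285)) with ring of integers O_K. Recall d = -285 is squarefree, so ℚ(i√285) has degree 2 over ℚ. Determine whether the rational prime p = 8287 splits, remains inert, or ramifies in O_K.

remains prime (inert)

d = -285 ≡ 3 (mod 4), so O_K = ℤ[√-285] and disc(K) = 4d = -1140.
Since gcd(8287, -1140) = 1 the prime 8287 does not ramify.
Compute (-285/8287) via Euler: 8002^((8287-1)/2) mod 8287 = 8286, so (-285/8287) = -1.
(-285/8287) = -1, so 8287 is inert.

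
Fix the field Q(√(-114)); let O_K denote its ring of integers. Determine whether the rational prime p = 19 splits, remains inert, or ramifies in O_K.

-114 mod 4 = 2, hence disc K = 4·(-114) = -456 and O_K = ℤ[√-114].
Ramification test: 19 | -456. The prime 19 ramifies in K.

ramifies in O_K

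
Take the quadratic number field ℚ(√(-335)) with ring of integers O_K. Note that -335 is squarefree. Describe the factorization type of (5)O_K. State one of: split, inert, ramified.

p ramifies

-335 mod 4 = 1, hence disc K = -335 and O_K = ℤ[(1+√-335)/2].
5 divides disc(K) = -335, so 5 ramifies.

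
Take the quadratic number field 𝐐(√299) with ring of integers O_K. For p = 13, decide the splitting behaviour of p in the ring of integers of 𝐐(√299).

299 mod 4 = 3, hence disc K = 4·299 = 1196 and O_K = ℤ[√299].
disc(K) = 1196 = 13·92, so p = 13 is ramified.

ramifies in O_K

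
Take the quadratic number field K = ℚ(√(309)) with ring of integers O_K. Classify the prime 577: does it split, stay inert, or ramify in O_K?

Since 309 ≡ 1 mod 4, the ring of integers is ℤ[(1+√309)/2] with discriminant 309.
disc(K) = 309 is not divisible by 577; 577 is unramified.
Legendre symbol by Euler's criterion: (309/577) ≡ 309^288 ≡ 576 (mod 577), i.e. (309/577) = -1.
(309/577) = -1, so 577 is inert.

inert — (577) stays prime in O_K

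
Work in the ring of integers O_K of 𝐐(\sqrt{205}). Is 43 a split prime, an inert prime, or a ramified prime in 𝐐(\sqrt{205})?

inert

Since 205 ≡ 1 mod 4, the ring of integers is ℤ[(1+√205)/2] with discriminant 205.
disc(K) = 205 is not divisible by 43; 43 is unramified.
(205/43) = 33^21 mod 43 = 42, giving Legendre symbol -1.
d is a non-residue mod p, hence 43 remains inert in O_K.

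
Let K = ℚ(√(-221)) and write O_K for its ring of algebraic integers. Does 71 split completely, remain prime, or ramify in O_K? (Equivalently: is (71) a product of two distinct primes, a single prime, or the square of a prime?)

inert — (71) stays prime in O_K

d = -221 ≡ 3 (mod 4), so O_K = ℤ[√-221] and disc(K) = 4d = -884.
disc(K) = -884 is not divisible by 71; 71 is unramified.
Legendre symbol by Euler's criterion: (-221/71) ≡ (-221)^35 ≡ 70 (mod 71), i.e. (-221/71) = -1.
(-221/71) = -1, so 71 is inert.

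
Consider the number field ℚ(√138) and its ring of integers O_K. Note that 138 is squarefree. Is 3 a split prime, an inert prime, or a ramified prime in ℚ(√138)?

ramifies in O_K

Since 138 ≢ 1 mod 4, the ring of integers is ℤ[√138] with discriminant 4·138 = 552.
disc(K) = 552 = 3·184, so p = 3 is ramified.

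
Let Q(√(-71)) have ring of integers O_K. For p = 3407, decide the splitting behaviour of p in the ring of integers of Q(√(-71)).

remains prime (inert)

-71 mod 4 = 1, hence disc K = -71 and O_K = ℤ[(1+√-71)/2].
disc(K) = -71 is not divisible by 3407; 3407 is unramified.
(-71/3407) = 3336^1703 mod 3407 = 3406, giving Legendre symbol -1.
d is a non-residue mod p, hence 3407 remains inert in O_K.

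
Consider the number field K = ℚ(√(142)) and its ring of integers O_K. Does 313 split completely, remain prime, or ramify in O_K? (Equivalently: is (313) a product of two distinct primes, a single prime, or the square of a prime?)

p splits

d = 142 ≡ 2 (mod 4), so O_K = ℤ[√142] and disc(K) = 4d = 568.
313 ∤ 568, so 313 is unramified.
Legendre symbol by Euler's criterion: (142/313) ≡ 142^156 ≡ 1 (mod 313), i.e. (142/313) = 1.
d is a quadratic residue mod p, hence 313 splits in O_K.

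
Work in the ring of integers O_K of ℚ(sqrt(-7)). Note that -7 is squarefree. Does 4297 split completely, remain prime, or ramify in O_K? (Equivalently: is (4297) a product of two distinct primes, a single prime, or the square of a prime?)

inert — (4297) stays prime in O_K

-7 mod 4 = 1, hence disc K = -7 and O_K = ℤ[(1+√-7)/2].
4297 ∤ -7, so 4297 is unramified.
Compute (-7/4297) via Euler: 4290^((4297-1)/2) mod 4297 = 4296, so (-7/4297) = -1.
Legendre symbol -1 ⇒ 4297 is inert.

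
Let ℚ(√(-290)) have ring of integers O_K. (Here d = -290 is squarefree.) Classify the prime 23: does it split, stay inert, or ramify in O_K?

Since -290 ≢ 1 mod 4, the ring of integers is ℤ[√-290] with discriminant 4·(-290) = -1160.
23 ∤ -1160, so 23 is unramified.
(-290/23) = 9^11 mod 23 = 1, giving Legendre symbol 1.
(-290/23) = 1, so 23 splits.

splits completely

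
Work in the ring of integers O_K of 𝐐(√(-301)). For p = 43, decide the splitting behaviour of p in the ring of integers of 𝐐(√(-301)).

ramified

-301 mod 4 = 3, hence disc K = 4·(-301) = -1204 and O_K = ℤ[√-301].
Ramification test: 43 | -1204. The prime 43 ramifies in K.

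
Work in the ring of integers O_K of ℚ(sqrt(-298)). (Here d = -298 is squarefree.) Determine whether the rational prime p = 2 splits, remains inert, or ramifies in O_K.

p ramifies

d = -298 ≡ 2 (mod 4), so O_K = ℤ[√-298] and disc(K) = 4d = -1192.
2 divides disc(K) = -1192, so 2 ramifies.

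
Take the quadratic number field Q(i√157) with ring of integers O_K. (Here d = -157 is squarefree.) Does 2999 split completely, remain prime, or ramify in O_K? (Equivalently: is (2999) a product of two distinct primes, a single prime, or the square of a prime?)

remains prime (inert)

d = -157 ≡ 3 (mod 4), so O_K = ℤ[√-157] and disc(K) = 4d = -628.
2999 ∤ -628, so 2999 is unramified.
Euler's criterion: (-157)^1499 mod 2999 = 2998. Thus (-157|2999) = -1.
Legendre symbol -1 ⇒ 2999 is inert.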